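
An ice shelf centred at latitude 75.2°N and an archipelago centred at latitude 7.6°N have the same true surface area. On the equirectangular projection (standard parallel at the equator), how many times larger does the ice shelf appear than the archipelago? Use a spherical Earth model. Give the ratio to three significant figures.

3.88

In the plate carrée (x = Rλ, y = Rφ), meridians are true-scale (h = 1) and parallels are stretched by k = sec φ.
Areal scale at 75.2°: h·k = 1.000 × 3.915 = 3.915.
Areal scale at 7.6°: h·k = 1.000 × 1.009 = 1.009.
Ratio = 3.915/1.009 ≈ 3.88.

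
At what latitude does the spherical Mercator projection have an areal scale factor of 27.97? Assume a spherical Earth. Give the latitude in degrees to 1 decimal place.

Mercator areal scale is sec²φ.
sec²φ = 27.97  ⇒  cos²φ = 0.03575  ⇒  cos φ = 0.1891.
φ = arccos(0.1891) ≈ 79.1°.

79.1°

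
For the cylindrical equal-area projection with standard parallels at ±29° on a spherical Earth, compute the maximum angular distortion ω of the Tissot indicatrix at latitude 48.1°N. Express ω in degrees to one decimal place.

For cylindrical equal-area with standard parallel φ₀, h = cos φ / cos φ₀ and k = cos φ₀ / cos φ, so h·k = 1.
At 48.1°: h = 0.7636, k = 1.310; principal scales a = 1.310, b = 0.7636.
sin(ω/2) = (a − b)/(a + b) = 0.5461/2.073 = 0.2634, so ω = 2 arcsin(0.2634) ≈ 30.5°.

30.5°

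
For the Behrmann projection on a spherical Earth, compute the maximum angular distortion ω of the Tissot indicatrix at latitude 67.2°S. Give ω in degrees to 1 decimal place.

83.6°

Behrmann is a cylindrical equal-area projection with standard parallels at ±30°. For cylindrical equal-area with standard parallel φ₀, h = cos φ / cos φ₀ and k = cos φ₀ / cos φ, so h·k = 1.
At 67.2°: h = 0.4475, k = 2.235; principal scales a = 2.235, b = 0.4475.
sin(ω/2) = (a − b)/(a + b) = 1.787/2.682 = 0.6664, so ω = 2 arcsin(0.6664) ≈ 83.6°.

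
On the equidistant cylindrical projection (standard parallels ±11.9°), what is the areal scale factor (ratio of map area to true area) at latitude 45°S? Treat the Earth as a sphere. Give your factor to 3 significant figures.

1.38

In the equirectangular projection with standard parallel φ₀ = 11.9° (x = Rλ cos φ₀, y = Rφ), meridians are true-scale (h = 1) and the parallel scale is k = cos φ₀ / cos φ.
Areal scale = h·k = 1 × cos φ₀ / cos φ; at 45°, h = 1.000, k = 1.384, so h·k = 1.384.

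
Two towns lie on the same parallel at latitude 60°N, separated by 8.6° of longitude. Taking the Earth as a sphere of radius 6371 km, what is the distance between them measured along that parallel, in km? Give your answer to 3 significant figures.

478 km

Arc length along a parallel = R cos φ · Δλ (with Δλ in radians).
= 6371 × cos 60° × (8.6° × π/180) = 6371 × 0.5000 × 0.1501 ≈ 478 km.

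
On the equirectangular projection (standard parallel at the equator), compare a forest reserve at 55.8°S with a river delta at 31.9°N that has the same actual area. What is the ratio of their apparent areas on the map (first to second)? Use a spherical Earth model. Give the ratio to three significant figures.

1.51

In the plate carrée (x = Rλ, y = Rφ), meridians are true-scale (h = 1) and parallels are stretched by k = sec φ.
Areal scale at 55.8°: h·k = 1.000 × 1.779 = 1.779.
Areal scale at 31.9°: h·k = 1.000 × 1.178 = 1.178.
Ratio = 1.779/1.178 ≈ 1.51.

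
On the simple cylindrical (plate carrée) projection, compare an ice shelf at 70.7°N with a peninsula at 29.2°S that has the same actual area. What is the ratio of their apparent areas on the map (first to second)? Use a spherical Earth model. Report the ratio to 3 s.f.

2.64

For the equirectangular projection with φ₀ = 0 (plate carrée), h = 1 along meridians and k = sec φ along parallels.
Areal scale at 70.7°: h·k = 1.000 × 3.026 = 3.026.
Areal scale at 29.2°: h·k = 1.000 × 1.146 = 1.146.
Ratio = 3.026/1.146 ≈ 2.64.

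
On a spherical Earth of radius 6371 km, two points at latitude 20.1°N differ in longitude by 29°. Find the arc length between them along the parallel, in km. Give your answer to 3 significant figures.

3030 km

Arc length along a parallel = R cos φ · Δλ (with Δλ in radians).
= 6371 × cos 20.1° × (29° × π/180) = 6371 × 0.9391 × 0.5061 ≈ 3030 km.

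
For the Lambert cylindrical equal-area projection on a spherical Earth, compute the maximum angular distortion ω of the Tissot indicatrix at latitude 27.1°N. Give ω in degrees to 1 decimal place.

The Lambert cylindrical equal-area projection is the cylindrical equal-area projection with its standard parallel at the equator (φ₀ = 0). A cylindrical equal-area projection with standard parallel φ₀ has meridian scale h = cos φ / cos φ₀ and parallel scale k = cos φ₀ / cos φ (so areas are preserved, h·k = 1).
At 27.1°: h = 0.8902, k = 1.123; principal scales a = 1.123, b = 0.8902.
sin(ω/2) = (a − b)/(a + b) = 0.2331/2.014 = 0.1158, so ω = 2 arcsin(0.1158) ≈ 13.3°.

13.3°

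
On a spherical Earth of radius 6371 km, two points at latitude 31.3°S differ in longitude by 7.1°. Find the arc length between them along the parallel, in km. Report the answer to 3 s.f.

Arc length along a parallel = R cos φ · Δλ (with Δλ in radians).
= 6371 × cos 31.3° × (7.1° × π/180) = 6371 × 0.8545 × 0.1239 ≈ 675 km.

675 km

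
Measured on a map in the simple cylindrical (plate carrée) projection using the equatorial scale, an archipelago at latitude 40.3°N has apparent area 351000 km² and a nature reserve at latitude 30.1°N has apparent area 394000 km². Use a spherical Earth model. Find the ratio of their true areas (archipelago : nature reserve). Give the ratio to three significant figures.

0.785

On the plate carrée, areal scale = h·k = 1 × sec φ, so true area = apparent × cos φ.
True area of archipelago: 351000 × cos(40.3°) = 351000 × 0.7627 = 267700 km².
True area of nature reserve: 394000 × cos(30.1°) = 394000 × 0.8652 = 340900 km².
Ratio = 267700 / 340900 ≈ 0.785.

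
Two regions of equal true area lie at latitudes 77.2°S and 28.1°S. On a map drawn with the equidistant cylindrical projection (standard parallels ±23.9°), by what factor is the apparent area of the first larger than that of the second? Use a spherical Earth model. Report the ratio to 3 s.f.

3.98

The equidistant cylindrical projection with φ₀ = 23.9° has h = 1 (meridians true) and k = cos φ₀ / cos φ along parallels.
Areal scale at 77.2°: h·k = 1.000 × 4.127 = 4.127.
Areal scale at 28.1°: h·k = 1.000 × 1.036 = 1.036.
Ratio = 4.127/1.036 ≈ 3.98.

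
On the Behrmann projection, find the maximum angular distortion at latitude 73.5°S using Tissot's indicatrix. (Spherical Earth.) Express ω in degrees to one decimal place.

107.4°

The Behrmann projection is cylindrical equal-area with φ₀ = 30°. A cylindrical equal-area projection with standard parallel φ₀ has meridian scale h = cos φ / cos φ₀ and parallel scale k = cos φ₀ / cos φ (so areas are preserved, h·k = 1).
At 73.5°: h = 0.3280, k = 3.049; principal scales a = 3.049, b = 0.3280.
sin(ω/2) = (a − b)/(a + b) = 2.721/3.377 = 0.8058, so ω = 2 arcsin(0.8058) ≈ 107.4°.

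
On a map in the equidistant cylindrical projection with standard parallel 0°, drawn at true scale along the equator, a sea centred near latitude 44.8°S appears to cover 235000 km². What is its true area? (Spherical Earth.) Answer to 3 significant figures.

In the plate carrée (x = Rλ, y = Rφ), meridians are true-scale (h = 1) and parallels are stretched by k = sec φ.
Areal scale = h·k = 1 × sec φ; at 44.8°, h = 1.000, k = 1.409, so h·k = 1.409.
True area = apparent / (areal scale) = 235000 / 1.409 ≈ 167000 km².

167000 km²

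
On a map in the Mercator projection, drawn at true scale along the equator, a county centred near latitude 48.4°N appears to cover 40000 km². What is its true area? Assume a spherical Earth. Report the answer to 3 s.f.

17600 km²

The Mercator projection is conformal; its linear scale factor is the same in every direction and equals sec φ = 1/cos φ.
Areal scale = k² = sec²φ = 1/cos²(48.4°) = 1/0.6639² = 2.269.
True area = apparent / (areal scale) = 40000 / 2.269 ≈ 17600 km².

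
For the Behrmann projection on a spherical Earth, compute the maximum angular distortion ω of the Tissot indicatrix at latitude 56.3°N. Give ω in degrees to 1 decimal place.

49.4°

The Behrmann projection is cylindrical equal-area with φ₀ = 30°. For cylindrical equal-area with standard parallel φ₀, h = cos φ / cos φ₀ and k = cos φ₀ / cos φ, so h·k = 1.
At 56.3°: h = 0.6407, k = 1.561; principal scales a = 1.561, b = 0.6407.
sin(ω/2) = (a − b)/(a + b) = 0.9202/2.202 = 0.4180, so ω = 2 arcsin(0.4180) ≈ 49.4°.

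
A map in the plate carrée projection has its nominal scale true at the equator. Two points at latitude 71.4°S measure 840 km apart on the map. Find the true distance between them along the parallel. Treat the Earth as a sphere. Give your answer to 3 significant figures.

268 km

Plate carrée maps x = Rλ, y = Rφ. The meridian scale is h = 1 and the parallel scale is k = 1/cos φ = sec φ.
Along the parallel at 71.4°, map distances are exaggerated by k = sec 71.4° = 3.135.
True distance = 840 / 3.135 = 840 × cos 71.4° ≈ 268 km.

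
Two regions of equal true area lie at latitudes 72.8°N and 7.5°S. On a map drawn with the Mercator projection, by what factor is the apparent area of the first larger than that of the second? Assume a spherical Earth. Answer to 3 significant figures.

Mercator areal scale is sec²φ.
At 72.8°: sec²(72.8°) = 1/0.2957² = 11.44.
At 7.5°: sec²(7.5°) = 1/0.9914² = 1.017.
Ratio = 11.44/1.017 = cos²(7.5°)/cos²(72.8°) ≈ 11.2.

11.2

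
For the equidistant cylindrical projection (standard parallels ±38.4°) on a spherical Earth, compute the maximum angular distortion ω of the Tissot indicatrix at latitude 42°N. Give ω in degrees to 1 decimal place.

3.0°

In the equirectangular projection with standard parallel φ₀ = 38.4° (x = Rλ cos φ₀, y = Rφ), meridians are true-scale (h = 1) and the parallel scale is k = cos φ₀ / cos φ.
At 42°: h = 1.000, k = 1.055; principal scales a = 1.055, b = 1.000.
sin(ω/2) = (a − b)/(a + b) = 0.05456/2.055 = 0.02656, so ω = 2 arcsin(0.02656) ≈ 3.0°.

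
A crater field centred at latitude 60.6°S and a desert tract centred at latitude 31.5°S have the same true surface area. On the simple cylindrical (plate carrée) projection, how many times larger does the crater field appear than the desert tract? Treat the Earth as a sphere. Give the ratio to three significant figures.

1.74

In the plate carrée (x = Rλ, y = Rφ), meridians are true-scale (h = 1) and parallels are stretched by k = sec φ.
Areal scale at 60.6°: h·k = 1.000 × 2.037 = 2.037.
Areal scale at 31.5°: h·k = 1.000 × 1.173 = 1.173.
Ratio = 2.037/1.173 ≈ 1.74.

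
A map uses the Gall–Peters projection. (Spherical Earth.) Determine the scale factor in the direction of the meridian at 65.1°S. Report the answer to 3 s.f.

0.595

Gall–Peters is a cylindrical equal-area projection with standard parallels at ±45°. A cylindrical equal-area projection with standard parallel φ₀ has meridian scale h = cos φ / cos φ₀ and parallel scale k = cos φ₀ / cos φ (so areas are preserved, h·k = 1).
h = cos 65.1° / cos 45° = 0.4210/0.7071 = 0.5954.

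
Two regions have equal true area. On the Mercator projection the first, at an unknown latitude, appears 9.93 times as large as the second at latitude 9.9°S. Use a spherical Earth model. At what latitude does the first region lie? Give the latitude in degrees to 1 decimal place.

Mercator areal scale is sec²φ, so apparent-area ratio = sec²φ₁ / sec²φ₂ = cos²φ₂ / cos²φ₁.
cos²φ₂ / cos²φ₁ = 9.93  ⇒  cos φ₁ = cos 9.9° / √9.93 = 0.9851/3.151 = 0.3126.
φ₁ = arccos(0.3126) ≈ 71.8°.

71.8°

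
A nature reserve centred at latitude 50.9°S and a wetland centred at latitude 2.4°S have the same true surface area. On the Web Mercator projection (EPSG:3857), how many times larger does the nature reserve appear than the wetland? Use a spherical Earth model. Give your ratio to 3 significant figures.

Mercator areal scale is sec²φ.
At 50.9°: sec²(50.9°) = 1/0.6307² = 2.514.
At 2.4°: sec²(2.4°) = 1/0.9991² = 1.002.
Ratio = 2.514/1.002 = cos²(2.4°)/cos²(50.9°) ≈ 2.51.

2.51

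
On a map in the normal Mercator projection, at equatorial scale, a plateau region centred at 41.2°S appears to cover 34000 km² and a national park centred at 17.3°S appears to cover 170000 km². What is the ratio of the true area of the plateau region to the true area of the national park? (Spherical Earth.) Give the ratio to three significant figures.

0.124

Since Mercator area scale is 1/cos²φ, the true area equals the apparent area multiplied by cos²φ.
True area of plateau region: 34000 × cos²(41.2°) = 34000 × 0.5661 = 19250 km².
True area of national park: 170000 × cos²(17.3°) = 170000 × 0.9116 = 155000 km².
Ratio = 19250 / 155000 ≈ 0.124.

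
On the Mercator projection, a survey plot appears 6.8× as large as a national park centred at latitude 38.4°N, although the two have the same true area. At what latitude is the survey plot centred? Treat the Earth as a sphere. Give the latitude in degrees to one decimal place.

72.5°

For equal true areas on Mercator, apparent areas scale as sec²φ, so the ratio is cos²φ₂ / cos²φ₁.
cos²φ₂ / cos²φ₁ = 6.8  ⇒  cos φ₁ = cos 38.4° / √6.8 = 0.7837/2.608 = 0.3005.
φ₁ = arccos(0.3005) ≈ 72.5°.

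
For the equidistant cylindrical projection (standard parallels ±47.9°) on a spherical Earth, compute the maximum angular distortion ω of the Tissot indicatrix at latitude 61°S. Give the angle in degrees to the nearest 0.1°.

With standard parallel φ₀ = 47.9°, the equirectangular projection gives x = Rλ cos φ₀, y = Rφ, so h = 1 and k = cos 47.9° / cos φ.
At 61°: h = 1.000, k = 1.383; principal scales a = 1.383, b = 1.000.
sin(ω/2) = (a − b)/(a + b) = 0.3829/2.383 = 0.1607, so ω = 2 arcsin(0.1607) ≈ 18.5°.

18.5°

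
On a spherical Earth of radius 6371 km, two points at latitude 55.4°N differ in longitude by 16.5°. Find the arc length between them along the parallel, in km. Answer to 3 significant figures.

Arc length along a parallel = R cos φ · Δλ (with Δλ in radians).
= 6371 × cos 55.4° × (16.5° × π/180) = 6371 × 0.5678 × 0.2880 ≈ 1040 km.

1040 km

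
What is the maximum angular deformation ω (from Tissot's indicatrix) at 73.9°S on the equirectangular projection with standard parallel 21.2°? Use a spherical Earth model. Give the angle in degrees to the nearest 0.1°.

65.6°

The equidistant cylindrical projection with φ₀ = 21.2° has h = 1 (meridians true) and k = cos φ₀ / cos φ along parallels.
At 73.9°: h = 1.000, k = 3.362; principal scales a = 3.362, b = 1.000.
sin(ω/2) = (a − b)/(a + b) = 2.362/4.362 = 0.5415, so ω = 2 arcsin(0.5415) ≈ 65.6°.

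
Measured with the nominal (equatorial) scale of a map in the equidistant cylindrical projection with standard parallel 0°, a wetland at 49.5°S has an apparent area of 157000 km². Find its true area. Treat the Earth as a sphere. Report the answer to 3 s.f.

Plate carrée maps x = Rλ, y = Rφ. The meridian scale is h = 1 and the parallel scale is k = 1/cos φ = sec φ.
Areal scale = h·k = 1 × sec φ; at 49.5°, h = 1.000, k = 1.540, so h·k = 1.540.
True area = apparent / (areal scale) = 157000 / 1.540 ≈ 102000 km².

102000 km²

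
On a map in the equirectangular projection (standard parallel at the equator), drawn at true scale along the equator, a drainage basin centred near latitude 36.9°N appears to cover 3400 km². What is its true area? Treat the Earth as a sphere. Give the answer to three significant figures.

In the plate carrée (x = Rλ, y = Rφ), meridians are true-scale (h = 1) and parallels are stretched by k = sec φ.
Areal scale = h·k = 1 × sec φ; at 36.9°, h = 1.000, k = 1.250, so h·k = 1.250.
True area = apparent / (areal scale) = 3400 / 1.250 ≈ 2720 km².

2720 km²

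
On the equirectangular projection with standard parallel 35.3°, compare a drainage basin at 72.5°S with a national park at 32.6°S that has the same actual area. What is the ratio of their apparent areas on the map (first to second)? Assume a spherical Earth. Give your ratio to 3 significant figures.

2.80

The equidistant cylindrical projection with φ₀ = 35.3° has h = 1 (meridians true) and k = cos φ₀ / cos φ along parallels.
Areal scale at 72.5°: h·k = 1.000 × 2.714 = 2.714.
Areal scale at 32.6°: h·k = 1.000 × 0.9688 = 0.9688.
Ratio = 2.714/0.9688 ≈ 2.80.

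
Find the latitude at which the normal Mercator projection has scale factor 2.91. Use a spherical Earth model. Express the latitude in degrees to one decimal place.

Mercator scale is k = sec φ = 1/cos φ.
1/cos φ = 2.91  ⇒  cos φ = 0.3436  ⇒  φ = arccos(0.3436) ≈ 69.9°.

69.9°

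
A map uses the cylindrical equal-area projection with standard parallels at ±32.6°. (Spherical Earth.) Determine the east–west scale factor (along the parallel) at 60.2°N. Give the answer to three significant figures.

For cylindrical equal-area with standard parallel φ₀, h = cos φ / cos φ₀ and k = cos φ₀ / cos φ, so h·k = 1.
k = cos 32.6° / cos 60.2° = 0.8425/0.4970 = 1.695.

1.70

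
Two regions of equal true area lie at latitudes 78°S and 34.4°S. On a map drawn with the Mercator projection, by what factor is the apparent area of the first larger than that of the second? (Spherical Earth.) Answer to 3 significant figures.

Mercator areal scale is sec²φ.
At 78°: sec²(78°) = 1/0.2079² = 23.13.
At 34.4°: sec²(34.4°) = 1/0.8251² = 1.469.
Ratio = 23.13/1.469 = cos²(34.4°)/cos²(78°) ≈ 15.7.

15.7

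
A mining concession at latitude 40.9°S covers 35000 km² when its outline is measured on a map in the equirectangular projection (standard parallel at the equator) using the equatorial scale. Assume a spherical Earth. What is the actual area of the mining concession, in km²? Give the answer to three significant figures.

26500 km²

Plate carrée maps x = Rλ, y = Rφ. The meridian scale is h = 1 and the parallel scale is k = 1/cos φ = sec φ.
Areal scale = h·k = 1 × sec φ; at 40.9°, h = 1.000, k = 1.323, so h·k = 1.323.
True area = apparent / (areal scale) = 35000 / 1.323 ≈ 26500 km².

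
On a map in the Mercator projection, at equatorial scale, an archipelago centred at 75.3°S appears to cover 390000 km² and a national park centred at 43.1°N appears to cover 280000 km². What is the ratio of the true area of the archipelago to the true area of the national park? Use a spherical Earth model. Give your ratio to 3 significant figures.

0.168

Since Mercator area scale is 1/cos²φ, the true area equals the apparent area multiplied by cos²φ.
True area of archipelago: 390000 × cos²(75.3°) = 390000 × 0.06439 = 25110 km².
True area of national park: 280000 × cos²(43.1°) = 280000 × 0.5331 = 149300 km².
Ratio = 25110 / 149300 ≈ 0.168.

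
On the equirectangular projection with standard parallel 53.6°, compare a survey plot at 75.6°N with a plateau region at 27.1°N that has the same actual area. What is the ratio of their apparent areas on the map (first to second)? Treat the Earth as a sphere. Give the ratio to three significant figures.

In the equirectangular projection with standard parallel φ₀ = 53.6° (x = Rλ cos φ₀, y = Rφ), meridians are true-scale (h = 1) and the parallel scale is k = cos φ₀ / cos φ.
Areal scale at 75.6°: h·k = 1.000 × 2.386 = 2.386.
Areal scale at 27.1°: h·k = 1.000 × 0.6666 = 0.6666.
Ratio = 2.386/0.6666 ≈ 3.58.

3.58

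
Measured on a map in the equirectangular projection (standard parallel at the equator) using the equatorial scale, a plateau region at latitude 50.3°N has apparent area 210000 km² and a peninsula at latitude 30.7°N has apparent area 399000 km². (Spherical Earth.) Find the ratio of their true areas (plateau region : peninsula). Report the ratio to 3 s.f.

0.391

Plate carrée has h = 1 and k = sec φ, giving areal scale sec φ; true area = (apparent area) · cos φ.
True area of plateau region: 210000 × cos(50.3°) = 210000 × 0.6388 = 134100 km².
True area of peninsula: 399000 × cos(30.7°) = 399000 × 0.8599 = 343100 km².
Ratio = 134100 / 343100 ≈ 0.391.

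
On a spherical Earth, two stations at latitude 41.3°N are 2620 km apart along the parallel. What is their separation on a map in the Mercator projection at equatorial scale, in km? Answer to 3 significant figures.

Mercator is conformal, so the point scale is isotropic: h = k = sec φ = 1/cos φ.
Along the parallel, k = sec 41.3° = 1/0.7513 = 1.331.
Map distance = 2620 × 1.331 ≈ 3490 km.

3490 km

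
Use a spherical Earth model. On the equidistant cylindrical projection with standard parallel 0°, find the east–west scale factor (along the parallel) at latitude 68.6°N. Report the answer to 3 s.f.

2.74

For the equirectangular projection with φ₀ = 0 (plate carrée), h = 1 along meridians and k = sec φ along parallels.
k = 1/cos 68.6° = 1/0.3649 = 2.741.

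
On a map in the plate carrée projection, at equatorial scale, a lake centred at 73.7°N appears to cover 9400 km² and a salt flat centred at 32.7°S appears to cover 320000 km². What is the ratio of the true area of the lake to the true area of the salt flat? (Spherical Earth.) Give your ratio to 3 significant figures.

On the plate carrée, areal scale = h·k = 1 × sec φ, so true area = apparent × cos φ.
True area of lake: 9400 × cos(73.7°) = 9400 × 0.2807 = 2638 km².
True area of salt flat: 320000 × cos(32.7°) = 320000 × 0.8415 = 269300 km².
Ratio = 2638 / 269300 ≈ 0.00980.

0.00980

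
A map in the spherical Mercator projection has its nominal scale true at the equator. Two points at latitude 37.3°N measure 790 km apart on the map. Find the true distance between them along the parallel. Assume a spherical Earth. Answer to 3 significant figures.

628 km

Mercator is conformal, so the point scale is isotropic: h = k = sec φ = 1/cos φ.
Along the parallel at 37.3°, map distances are exaggerated by k = sec 37.3° = 1.257.
True distance = 790 / 1.257 = 790 × cos 37.3° ≈ 628 km.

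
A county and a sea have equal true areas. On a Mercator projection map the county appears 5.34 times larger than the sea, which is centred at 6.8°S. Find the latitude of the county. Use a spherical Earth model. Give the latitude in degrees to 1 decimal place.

64.6°

For equal true areas on Mercator, apparent areas scale as sec²φ, so the ratio is cos²φ₂ / cos²φ₁.
cos²φ₂ / cos²φ₁ = 5.34  ⇒  cos φ₁ = cos 6.8° / √5.34 = 0.9930/2.311 = 0.4297.
φ₁ = arccos(0.4297) ≈ 64.6°.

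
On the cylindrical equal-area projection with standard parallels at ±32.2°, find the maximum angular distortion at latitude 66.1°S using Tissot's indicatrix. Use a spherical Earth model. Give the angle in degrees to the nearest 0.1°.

A cylindrical equal-area projection with standard parallel φ₀ has meridian scale h = cos φ / cos φ₀ and parallel scale k = cos φ₀ / cos φ (so areas are preserved, h·k = 1).
At 66.1°: h = 0.4788, k = 2.089; principal scales a = 2.089, b = 0.4788.
sin(ω/2) = (a − b)/(a + b) = 1.610/2.567 = 0.6270, so ω = 2 arcsin(0.6270) ≈ 77.7°.

77.7°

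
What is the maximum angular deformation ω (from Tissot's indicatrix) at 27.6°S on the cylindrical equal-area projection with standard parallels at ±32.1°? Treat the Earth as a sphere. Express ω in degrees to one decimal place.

Cylindrical equal-area (φ₀ = 32.1°): h = cos φ / cos 32.1° along meridians, k = cos 32.1° / cos φ along parallels; h·k = 1.
At 27.6°: h = 1.046, k = 0.9559; principal scales a = 1.046, b = 0.9559.
sin(ω/2) = (a − b)/(a + b) = 0.09023/2.002 = 0.04507, so ω = 2 arcsin(0.04507) ≈ 5.2°.

5.2°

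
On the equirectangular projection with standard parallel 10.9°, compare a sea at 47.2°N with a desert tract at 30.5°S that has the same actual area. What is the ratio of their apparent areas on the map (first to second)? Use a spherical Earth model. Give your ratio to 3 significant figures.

With standard parallel φ₀ = 10.9°, the equirectangular projection gives x = Rλ cos φ₀, y = Rφ, so h = 1 and k = cos 10.9° / cos φ.
Areal scale at 47.2°: h·k = 1.000 × 1.445 = 1.445.
Areal scale at 30.5°: h·k = 1.000 × 1.140 = 1.140.
Ratio = 1.445/1.140 ≈ 1.27.

1.27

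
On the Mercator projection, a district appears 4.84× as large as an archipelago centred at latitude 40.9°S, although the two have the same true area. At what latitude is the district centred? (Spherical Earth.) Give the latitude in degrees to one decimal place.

Mercator areal scale is sec²φ, so apparent-area ratio = sec²φ₁ / sec²φ₂ = cos²φ₂ / cos²φ₁.
cos²φ₂ / cos²φ₁ = 4.84  ⇒  cos φ₁ = cos 40.9° / √4.84 = 0.7559/2.200 = 0.3436.
φ₁ = arccos(0.3436) ≈ 69.9°.

69.9°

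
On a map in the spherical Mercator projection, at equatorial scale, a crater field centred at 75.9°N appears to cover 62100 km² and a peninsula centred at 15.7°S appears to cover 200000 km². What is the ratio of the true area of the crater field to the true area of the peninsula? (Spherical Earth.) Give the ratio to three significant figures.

0.0199

On Mercator the areal scale is sec²φ, so true area = apparent × cos²φ.
True area of crater field: 62100 × cos²(75.9°) = 62100 × 0.05935 = 3686 km².
True area of peninsula: 200000 × cos²(15.7°) = 200000 × 0.9268 = 185400 km².
Ratio = 3686 / 185400 ≈ 0.0199.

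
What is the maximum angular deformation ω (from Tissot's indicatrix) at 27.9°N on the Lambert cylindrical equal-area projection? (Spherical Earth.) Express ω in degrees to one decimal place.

14.1°

The Lambert cylindrical equal-area projection is the cylindrical equal-area projection with its standard parallel at the equator (φ₀ = 0). A cylindrical equal-area projection with standard parallel φ₀ has meridian scale h = cos φ / cos φ₀ and parallel scale k = cos φ₀ / cos φ (so areas are preserved, h·k = 1).
At 27.9°: h = 0.8838, k = 1.132; principal scales a = 1.132, b = 0.8838.
sin(ω/2) = (a − b)/(a + b) = 0.2478/2.015 = 0.1229, so ω = 2 arcsin(0.1229) ≈ 14.1°.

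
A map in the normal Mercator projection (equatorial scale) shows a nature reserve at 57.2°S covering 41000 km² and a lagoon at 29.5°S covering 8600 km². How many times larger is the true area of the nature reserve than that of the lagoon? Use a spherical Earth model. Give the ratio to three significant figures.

1.85

Mercator's areal exaggeration is sec²φ; hence true area = (apparent area) · cos²φ.
True area of nature reserve: 41000 × cos²(57.2°) = 41000 × 0.2934 = 12030 km².
True area of lagoon: 8600 × cos²(29.5°) = 8600 × 0.7575 = 6515 km².
Ratio = 12030 / 6515 ≈ 1.85.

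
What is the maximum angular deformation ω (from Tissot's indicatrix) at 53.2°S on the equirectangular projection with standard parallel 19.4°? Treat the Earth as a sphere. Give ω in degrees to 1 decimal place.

25.8°

In the equirectangular projection with standard parallel φ₀ = 19.4° (x = Rλ cos φ₀, y = Rφ), meridians are true-scale (h = 1) and the parallel scale is k = cos φ₀ / cos φ.
At 53.2°: h = 1.000, k = 1.575; principal scales a = 1.575, b = 1.000.
sin(ω/2) = (a − b)/(a + b) = 0.5746/2.575 = 0.2232, so ω = 2 arcsin(0.2232) ≈ 25.8°.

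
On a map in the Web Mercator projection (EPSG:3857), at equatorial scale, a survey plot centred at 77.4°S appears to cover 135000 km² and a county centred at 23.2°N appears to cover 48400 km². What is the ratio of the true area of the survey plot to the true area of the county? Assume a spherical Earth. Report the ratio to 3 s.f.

Since Mercator area scale is 1/cos²φ, the true area equals the apparent area multiplied by cos²φ.
True area of survey plot: 135000 × cos²(77.4°) = 135000 × 0.04759 = 6424 km².
True area of county: 48400 × cos²(23.2°) = 48400 × 0.8448 = 40890 km².
Ratio = 6424 / 40890 ≈ 0.157.

0.157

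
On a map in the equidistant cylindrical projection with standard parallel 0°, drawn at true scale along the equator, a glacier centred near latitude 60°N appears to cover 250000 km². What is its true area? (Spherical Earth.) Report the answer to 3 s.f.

125000 km²

Plate carrée maps x = Rλ, y = Rφ. The meridian scale is h = 1 and the parallel scale is k = 1/cos φ = sec φ.
Areal scale = h·k = 1 × sec φ; at 60°, h = 1.000, k = 2.000, so h·k = 2.000.
True area = apparent / (areal scale) = 250000 / 2.000 ≈ 125000 km².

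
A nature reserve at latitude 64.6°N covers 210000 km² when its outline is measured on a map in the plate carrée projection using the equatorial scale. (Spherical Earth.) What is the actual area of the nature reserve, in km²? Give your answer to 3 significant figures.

90100 km²

For the equirectangular projection with φ₀ = 0 (plate carrée), h = 1 along meridians and k = sec φ along parallels.
Areal scale = h·k = 1 × sec φ; at 64.6°, h = 1.000, k = 2.331, so h·k = 2.331.
True area = apparent / (areal scale) = 210000 / 2.331 ≈ 90100 km².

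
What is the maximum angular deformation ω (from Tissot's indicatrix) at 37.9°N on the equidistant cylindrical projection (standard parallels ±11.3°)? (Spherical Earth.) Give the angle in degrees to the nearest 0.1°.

12.4°

The equidistant cylindrical projection with φ₀ = 11.3° has h = 1 (meridians true) and k = cos φ₀ / cos φ along parallels.
At 37.9°: h = 1.000, k = 1.243; principal scales a = 1.243, b = 1.000.
sin(ω/2) = (a − b)/(a + b) = 0.2427/2.243 = 0.1082, so ω = 2 arcsin(0.1082) ≈ 12.4°.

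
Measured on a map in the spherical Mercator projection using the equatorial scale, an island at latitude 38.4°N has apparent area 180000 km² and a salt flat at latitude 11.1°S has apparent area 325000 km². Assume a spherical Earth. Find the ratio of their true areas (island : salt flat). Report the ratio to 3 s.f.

On Mercator the areal scale is sec²φ, so true area = apparent × cos²φ.
True area of island: 180000 × cos²(38.4°) = 180000 × 0.6142 = 110600 km².
True area of salt flat: 325000 × cos²(11.1°) = 325000 × 0.9629 = 313000 km².
Ratio = 110600 / 313000 ≈ 0.353.

0.353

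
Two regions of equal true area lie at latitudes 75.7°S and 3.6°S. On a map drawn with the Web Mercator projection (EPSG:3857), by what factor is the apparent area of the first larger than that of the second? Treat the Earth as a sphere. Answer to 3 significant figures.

On Mercator, area is exaggerated by sec²φ = 1/cos²φ.
At 75.7°: sec²(75.7°) = 1/0.2470² = 16.39.
At 3.6°: sec²(3.6°) = 1/0.9980² = 1.004.
Ratio = 16.39/1.004 = cos²(3.6°)/cos²(75.7°) ≈ 16.3.

16.3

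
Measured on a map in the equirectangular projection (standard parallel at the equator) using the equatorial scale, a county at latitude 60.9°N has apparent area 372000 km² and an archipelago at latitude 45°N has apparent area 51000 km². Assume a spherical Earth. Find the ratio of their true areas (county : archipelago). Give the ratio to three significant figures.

5.02

Plate carrée has h = 1 and k = sec φ, giving areal scale sec φ; true area = (apparent area) · cos φ.
True area of county: 372000 × cos(60.9°) = 372000 × 0.4863 = 180900 km².
True area of archipelago: 51000 × cos(45°) = 51000 × 0.7071 = 36060 km².
Ratio = 180900 / 36060 ≈ 5.02.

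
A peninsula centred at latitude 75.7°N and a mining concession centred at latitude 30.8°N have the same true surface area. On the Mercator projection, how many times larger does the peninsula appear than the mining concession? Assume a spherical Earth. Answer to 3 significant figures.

Mercator is conformal with k = sec φ, so areal scale = k² = sec²φ.
At 75.7°: sec²(75.7°) = 1/0.2470² = 16.39.
At 30.8°: sec²(30.8°) = 1/0.8590² = 1.355.
Ratio = 16.39/1.355 = cos²(30.8°)/cos²(75.7°) ≈ 12.1.

12.1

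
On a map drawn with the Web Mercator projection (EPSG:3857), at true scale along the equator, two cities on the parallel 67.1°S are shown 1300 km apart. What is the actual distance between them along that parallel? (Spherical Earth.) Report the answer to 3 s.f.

506 km

Mercator is conformal, so the point scale is isotropic: h = k = sec φ = 1/cos φ.
Along the parallel at 67.1°, map distances are exaggerated by k = sec 67.1° = 2.570.
True distance = 1300 / 2.570 = 1300 × cos 67.1° ≈ 506 km.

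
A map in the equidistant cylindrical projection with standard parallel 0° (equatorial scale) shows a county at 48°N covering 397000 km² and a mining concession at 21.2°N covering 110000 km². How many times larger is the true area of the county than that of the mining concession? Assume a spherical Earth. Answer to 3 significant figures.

On the plate carrée, areal scale = h·k = 1 × sec φ, so true area = apparent × cos φ.
True area of county: 397000 × cos(48°) = 397000 × 0.6691 = 265600 km².
True area of mining concession: 110000 × cos(21.2°) = 110000 × 0.9323 = 102600 km².
Ratio = 265600 / 102600 ≈ 2.59.

2.59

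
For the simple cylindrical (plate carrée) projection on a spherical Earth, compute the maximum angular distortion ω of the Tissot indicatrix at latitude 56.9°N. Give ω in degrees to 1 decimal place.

For the equirectangular projection with φ₀ = 0 (plate carrée), h = 1 along meridians and k = sec φ along parallels.
At 56.9°: h = 1.000, k = 1.831; principal scales a = 1.831, b = 1.000.
sin(ω/2) = (a − b)/(a + b) = 0.8312/2.831 = 0.2936, so ω = 2 arcsin(0.2936) ≈ 34.1°.

34.1°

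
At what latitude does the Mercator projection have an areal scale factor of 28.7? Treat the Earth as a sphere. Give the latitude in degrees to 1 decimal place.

Mercator areal scale is sec²φ.
sec²φ = 28.7  ⇒  cos²φ = 0.03484  ⇒  cos φ = 0.1867.
φ = arccos(0.1867) ≈ 79.2°.

79.2°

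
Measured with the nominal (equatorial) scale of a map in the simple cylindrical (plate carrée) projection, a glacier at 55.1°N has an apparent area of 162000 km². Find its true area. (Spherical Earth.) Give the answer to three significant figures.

Plate carrée maps x = Rλ, y = Rφ. The meridian scale is h = 1 and the parallel scale is k = 1/cos φ = sec φ.
Areal scale = h·k = 1 × sec φ; at 55.1°, h = 1.000, k = 1.748, so h·k = 1.748.
True area = apparent / (areal scale) = 162000 / 1.748 ≈ 92700 km².

92700 km²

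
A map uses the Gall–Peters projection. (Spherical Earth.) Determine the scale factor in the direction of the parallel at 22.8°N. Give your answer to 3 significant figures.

The Gall–Peters projection is cylindrical equal-area with φ₀ = 45°. A cylindrical equal-area projection with standard parallel φ₀ has meridian scale h = cos φ / cos φ₀ and parallel scale k = cos φ₀ / cos φ (so areas are preserved, h·k = 1).
k = cos 45° / cos 22.8° = 0.7071/0.9219 = 0.7670.

0.767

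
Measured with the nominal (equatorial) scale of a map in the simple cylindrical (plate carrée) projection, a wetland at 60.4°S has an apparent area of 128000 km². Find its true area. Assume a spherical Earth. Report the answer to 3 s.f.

For the equirectangular projection with φ₀ = 0 (plate carrée), h = 1 along meridians and k = sec φ along parallels.
Areal scale = h·k = 1 × sec φ; at 60.4°, h = 1.000, k = 2.025, so h·k = 2.025.
True area = apparent / (areal scale) = 128000 / 2.025 ≈ 63200 km².

63200 km²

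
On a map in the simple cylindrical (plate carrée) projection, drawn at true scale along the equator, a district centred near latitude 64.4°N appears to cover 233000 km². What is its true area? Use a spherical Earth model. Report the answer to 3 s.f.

For the equirectangular projection with φ₀ = 0 (plate carrée), h = 1 along meridians and k = sec φ along parallels.
Areal scale = h·k = 1 × sec φ; at 64.4°, h = 1.000, k = 2.314, so h·k = 2.314.
True area = apparent / (areal scale) = 233000 / 2.314 ≈ 101000 km².

101000 km²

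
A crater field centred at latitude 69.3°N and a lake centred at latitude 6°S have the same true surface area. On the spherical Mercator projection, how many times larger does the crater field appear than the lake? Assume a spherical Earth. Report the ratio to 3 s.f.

Mercator is conformal with k = sec φ, so areal scale = k² = sec²φ.
At 69.3°: sec²(69.3°) = 1/0.3535² = 8.004.
At 6°: sec²(6°) = 1/0.9945² = 1.011.
Ratio = 8.004/1.011 = cos²(6°)/cos²(69.3°) ≈ 7.92.

7.92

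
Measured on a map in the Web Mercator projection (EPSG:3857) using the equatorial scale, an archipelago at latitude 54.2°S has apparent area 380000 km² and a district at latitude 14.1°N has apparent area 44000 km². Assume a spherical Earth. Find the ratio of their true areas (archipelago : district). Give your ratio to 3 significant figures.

3.14

Since Mercator area scale is 1/cos²φ, the true area equals the apparent area multiplied by cos²φ.
True area of archipelago: 380000 × cos²(54.2°) = 380000 × 0.3422 = 130000 km².
True area of district: 44000 × cos²(14.1°) = 44000 × 0.9407 = 41390 km².
Ratio = 130000 / 41390 ≈ 3.14.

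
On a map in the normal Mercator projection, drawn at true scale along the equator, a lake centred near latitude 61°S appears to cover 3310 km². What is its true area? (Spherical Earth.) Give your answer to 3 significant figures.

For Mercator, h = k = sec φ (a conformal cylindrical projection has a single point scale, 1/cos φ).
Areal scale = k² = sec²φ = 1/cos²(61°) = 1/0.4848² = 4.255.
True area = apparent / (areal scale) = 3310 / 4.255 ≈ 778 km².

778 km²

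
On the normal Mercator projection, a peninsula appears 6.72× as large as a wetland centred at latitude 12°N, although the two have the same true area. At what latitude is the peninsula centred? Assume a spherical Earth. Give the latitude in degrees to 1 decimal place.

67.8°

On Mercator, (apparent₁)/(apparent₂) = sec²φ₁ / sec²φ₂ when true areas are equal.
cos²φ₂ / cos²φ₁ = 6.72  ⇒  cos φ₁ = cos 12° / √6.72 = 0.9781/2.592 = 0.3773.
φ₁ = arccos(0.3773) ≈ 67.8°.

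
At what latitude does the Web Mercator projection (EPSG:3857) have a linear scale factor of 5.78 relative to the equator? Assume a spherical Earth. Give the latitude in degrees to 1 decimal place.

Mercator scale is k = sec φ = 1/cos φ.
1/cos φ = 5.78  ⇒  cos φ = 0.1730  ⇒  φ = arccos(0.1730) ≈ 80.0°.

80.0°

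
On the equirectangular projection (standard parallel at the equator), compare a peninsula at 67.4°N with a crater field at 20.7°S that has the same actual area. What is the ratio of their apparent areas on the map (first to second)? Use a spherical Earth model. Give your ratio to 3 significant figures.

2.43

In the plate carrée (x = Rλ, y = Rφ), meridians are true-scale (h = 1) and parallels are stretched by k = sec φ.
Areal scale at 67.4°: h·k = 1.000 × 2.602 = 2.602.
Areal scale at 20.7°: h·k = 1.000 × 1.069 = 1.069.
Ratio = 2.602/1.069 ≈ 2.43.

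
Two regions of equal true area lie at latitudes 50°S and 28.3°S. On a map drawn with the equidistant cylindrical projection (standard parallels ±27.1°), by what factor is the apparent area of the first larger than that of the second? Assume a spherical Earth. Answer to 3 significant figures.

With standard parallel φ₀ = 27.1°, the equirectangular projection gives x = Rλ cos φ₀, y = Rφ, so h = 1 and k = cos 27.1° / cos φ.
Areal scale at 50°: h·k = 1.000 × 1.385 = 1.385.
Areal scale at 28.3°: h·k = 1.000 × 1.011 = 1.011.
Ratio = 1.385/1.011 ≈ 1.37.

1.37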